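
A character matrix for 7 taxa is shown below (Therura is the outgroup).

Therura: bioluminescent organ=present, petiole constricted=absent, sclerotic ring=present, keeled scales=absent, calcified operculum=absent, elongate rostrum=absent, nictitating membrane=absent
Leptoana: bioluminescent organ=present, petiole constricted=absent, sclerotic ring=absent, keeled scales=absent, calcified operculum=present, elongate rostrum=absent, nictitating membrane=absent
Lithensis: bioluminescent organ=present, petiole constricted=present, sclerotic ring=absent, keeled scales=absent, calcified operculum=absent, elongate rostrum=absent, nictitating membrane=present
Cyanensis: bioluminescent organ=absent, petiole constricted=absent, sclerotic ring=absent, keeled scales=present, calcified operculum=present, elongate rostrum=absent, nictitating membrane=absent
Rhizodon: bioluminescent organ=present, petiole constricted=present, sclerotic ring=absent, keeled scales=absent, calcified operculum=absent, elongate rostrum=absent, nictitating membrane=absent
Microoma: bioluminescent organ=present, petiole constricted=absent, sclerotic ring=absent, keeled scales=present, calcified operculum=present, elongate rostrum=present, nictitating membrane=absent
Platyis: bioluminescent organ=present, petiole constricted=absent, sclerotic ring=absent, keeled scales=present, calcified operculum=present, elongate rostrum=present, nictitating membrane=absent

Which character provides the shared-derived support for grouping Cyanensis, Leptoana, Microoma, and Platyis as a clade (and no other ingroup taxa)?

calcified operculum

Character polarity is set by the outgroup: the derived state is whichever differs from the outgroup's state, so for bioluminescent organ, sclerotic ring the derived state is 'absent', and for the remaining characters it is 'present'.
bioluminescent organ: derived state 'absent' in Cyanensis only — an autapomorphy, so it tells us nothing about relationships among taxa.
petiole constricted: derived state 'present' in Lithensis and Rhizodon only — synapomorphy for {Lithensis, Rhizodon}.
All ingroup taxa share the derived state 'absent' for sclerotic ring; it defines the ingroup but does not resolve relationships within it.
Only Cyanensis, Microoma, and Platyis show the derived state 'present' for keeled scales, supporting them as a clade.
Only Cyanensis, Leptoana, Microoma, and Platyis show the derived state 'present' for calcified operculum, supporting them as a clade.
elongate rostrum (derived state 'present') is shared by Microoma and Platyis — a synapomorphy uniting that clade.
nictitating membrane: derived state 'present' in Lithensis only — an autapomorphy, so it tells us nothing about relationships among taxa.
Most parsimonious ingroup topology: ((Leptoana,(Cyanensis,(Microoma,Platyis))),(Lithensis,Rhizodon)).
The clade {Cyanensis, Leptoana, Microoma, Platyis} is supported by calcified operculum: its derived state 'present' occurs in exactly those taxa and in no other taxon (including the outgroup).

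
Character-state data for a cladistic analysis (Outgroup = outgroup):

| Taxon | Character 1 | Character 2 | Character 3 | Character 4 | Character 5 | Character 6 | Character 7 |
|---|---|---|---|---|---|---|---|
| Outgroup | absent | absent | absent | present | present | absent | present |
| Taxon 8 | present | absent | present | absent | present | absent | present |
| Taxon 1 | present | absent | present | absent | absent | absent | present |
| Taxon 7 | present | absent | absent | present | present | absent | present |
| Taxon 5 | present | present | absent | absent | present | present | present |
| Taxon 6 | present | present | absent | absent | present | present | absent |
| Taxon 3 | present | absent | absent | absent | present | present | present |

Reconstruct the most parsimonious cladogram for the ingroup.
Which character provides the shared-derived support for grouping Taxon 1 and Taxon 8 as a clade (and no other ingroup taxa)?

Character polarity is set by the outgroup: the derived state is whichever differs from the outgroup's state, so for Character 4, Character 5, Character 7 the derived state is 'absent', and for the remaining characters it is 'present'.
Character 1 (derived state 'present') is shared by all ingroup taxa — unites the whole ingroup.
Character 2 (derived state 'present') is shared by Taxon 5 and Taxon 6 — a synapomorphy uniting that clade.
Character 3 (derived state 'present') is shared by Taxon 1 and Taxon 8 — a synapomorphy uniting that clade.
Character 4: derived state 'absent' in Taxon 1, Taxon 3, Taxon 5, Taxon 6, and Taxon 8 only — synapomorphy for {Taxon 1, Taxon 3, Taxon 5, Taxon 6, Taxon 8}.
Character 5: derived state 'absent' in Taxon 1 only — an autapomorphy, so it tells us nothing about relationships among taxa.
Character 6 (derived state 'present') is shared by Taxon 3, Taxon 5, and Taxon 6 — a synapomorphy uniting that clade.
Character 7 (derived state 'absent') is unique to Taxon 6 (autapomorphy; uninformative for grouping).
Most parsimonious ingroup topology: (((Taxon 8,Taxon 1),((Taxon 5,Taxon 6),Taxon 3)),Taxon 7).
The clade {Taxon 1, Taxon 8} is supported by Character 3: its derived state 'present' occurs in exactly those taxa and in no other taxon (including the outgroup).

Character 3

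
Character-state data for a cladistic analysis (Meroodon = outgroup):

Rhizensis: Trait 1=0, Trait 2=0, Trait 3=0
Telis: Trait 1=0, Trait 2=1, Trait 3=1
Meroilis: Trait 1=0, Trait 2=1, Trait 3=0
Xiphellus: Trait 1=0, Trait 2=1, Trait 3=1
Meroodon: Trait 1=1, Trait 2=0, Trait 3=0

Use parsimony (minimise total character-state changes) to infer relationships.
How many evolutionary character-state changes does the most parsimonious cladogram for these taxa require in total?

3

Character polarity is set by the outgroup: the derived state is whichever differs from the outgroup's state, so for Trait 1 the derived state is '0', and for the remaining characters it is '1'.
All ingroup taxa share the derived state '0' for Trait 1; it defines the ingroup but does not resolve relationships within it.
Trait 2: derived state '1' in Meroilis, Telis, and Xiphellus only — synapomorphy for {Meroilis, Telis, Xiphellus}.
Trait 3: derived state '1' in Telis and Xiphellus only — synapomorphy for {Telis, Xiphellus}.
Most parsimonious ingroup topology: (((Telis,Xiphellus),Meroilis),Rhizensis).
Changes per character on this tree: Trait 1: 1; Trait 2: 1; Trait 3: 1.
Total = 3.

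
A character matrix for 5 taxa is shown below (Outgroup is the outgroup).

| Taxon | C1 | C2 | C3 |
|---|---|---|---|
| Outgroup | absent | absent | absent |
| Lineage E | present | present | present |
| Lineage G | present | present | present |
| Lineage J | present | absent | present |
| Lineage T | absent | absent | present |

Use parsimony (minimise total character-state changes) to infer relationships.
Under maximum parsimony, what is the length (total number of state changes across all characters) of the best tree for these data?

3

The outgroup has state 'absent' for every character, so 'present' is the derived state throughout.
C1 (derived state 'present') is shared by Lineage E, Lineage G, and Lineage J — a synapomorphy uniting that clade.
C2: derived state 'present' in Lineage E and Lineage G only — synapomorphy for {Lineage E, Lineage G}.
All ingroup taxa share the derived state 'present' for C3; it defines the ingroup but does not resolve relationships within it.
Most parsimonious ingroup topology: (((Lineage E,Lineage G),Lineage J),Lineage T).
Changes per character on this tree: C1: 1; C2: 1; C3: 1.
Total = 3.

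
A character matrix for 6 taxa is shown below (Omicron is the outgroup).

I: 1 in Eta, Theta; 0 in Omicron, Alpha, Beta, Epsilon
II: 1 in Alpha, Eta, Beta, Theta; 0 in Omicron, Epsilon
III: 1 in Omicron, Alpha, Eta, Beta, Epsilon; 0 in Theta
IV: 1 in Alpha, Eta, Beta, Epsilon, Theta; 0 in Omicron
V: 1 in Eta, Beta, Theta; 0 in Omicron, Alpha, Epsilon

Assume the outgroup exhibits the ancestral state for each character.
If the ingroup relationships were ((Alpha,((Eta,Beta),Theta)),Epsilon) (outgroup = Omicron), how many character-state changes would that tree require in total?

6

Map each character onto ((Alpha,((Eta,Beta),Theta)),Epsilon) (rooted by Omicron) and count the minimum state changes it requires (Fitch parsimony):
I: 2; II: 1; III: 1; IV: 1; V: 1.
Total tree length = 6.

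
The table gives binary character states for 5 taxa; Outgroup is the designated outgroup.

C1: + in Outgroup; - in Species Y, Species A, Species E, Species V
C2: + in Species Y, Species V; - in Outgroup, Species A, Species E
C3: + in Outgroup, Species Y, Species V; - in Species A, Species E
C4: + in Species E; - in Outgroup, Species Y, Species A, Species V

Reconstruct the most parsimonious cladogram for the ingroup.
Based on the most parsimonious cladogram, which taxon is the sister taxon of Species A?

Species E

Character polarity is set by the outgroup: the derived state is whichever differs from the outgroup's state, so for C1, C3 the derived state is '-', and for the remaining characters it is '+'.
C1 (derived state '-') is shared by all ingroup taxa — unites the whole ingroup.
Only Species V and Species Y show the derived state '+' for C2, supporting them as a clade.
C3: derived state '-' in Species A and Species E only — synapomorphy for {Species A, Species E}.
C4 (derived state '+') is unique to Species E (autapomorphy; uninformative for grouping).
Most parsimonious ingroup topology: ((Species Y,Species V),(Species A,Species E)).
Species A and Species E form a cherry on this tree, so they are sister taxa.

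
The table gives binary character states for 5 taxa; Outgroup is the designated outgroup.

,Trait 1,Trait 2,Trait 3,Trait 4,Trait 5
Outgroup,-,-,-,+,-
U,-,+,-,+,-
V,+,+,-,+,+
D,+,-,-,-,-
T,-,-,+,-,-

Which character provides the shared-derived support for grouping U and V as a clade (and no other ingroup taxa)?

Character polarity is set by the outgroup: the derived state is whichever differs from the outgroup's state, so for Trait 4 the derived state is '-', and for the remaining characters it is '+'.
Trait 1 groups D and V, which is incompatible with the clades supported by the remaining characters; treating it as convergent (homoplasy) costs fewer steps than any alternative tree.
Trait 2 (derived state '+') is shared by U and V — a synapomorphy uniting that clade.
Trait 3 (derived state '+') is unique to T (autapomorphy; uninformative for grouping).
Trait 4 (derived state '-') is shared by D and T — a synapomorphy uniting that clade.
Trait 5 (derived state '+') is unique to V (autapomorphy; uninformative for grouping).
Most parsimonious ingroup topology: ((U,V),(D,T)).
The clade {U, V} is supported by Trait 2: its derived state '+' occurs in exactly those taxa and in no other taxon (including the outgroup).

Trait 2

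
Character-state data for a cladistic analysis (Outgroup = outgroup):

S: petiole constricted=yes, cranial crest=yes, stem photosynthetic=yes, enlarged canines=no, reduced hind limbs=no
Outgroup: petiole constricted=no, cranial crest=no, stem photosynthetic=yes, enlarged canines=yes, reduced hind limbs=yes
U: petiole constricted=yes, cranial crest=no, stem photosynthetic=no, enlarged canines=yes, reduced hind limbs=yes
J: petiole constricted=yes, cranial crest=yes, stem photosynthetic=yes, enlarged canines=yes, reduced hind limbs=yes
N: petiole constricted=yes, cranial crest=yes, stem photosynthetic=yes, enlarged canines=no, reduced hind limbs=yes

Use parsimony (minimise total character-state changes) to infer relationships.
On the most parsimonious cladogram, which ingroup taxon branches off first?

U

Character polarity is set by the outgroup: the derived state is whichever differs from the outgroup's state, so for stem photosynthetic, enlarged canines, reduced hind limbs the derived state is 'no', and for the remaining characters it is 'yes'.
petiole constricted (derived state 'yes') is shared by all ingroup taxa — unites the whole ingroup.
cranial crest: derived state 'yes' in J, N, and S only — synapomorphy for {J, N, S}.
stem photosynthetic: derived state 'no' in U only — an autapomorphy, so it tells us nothing about relationships among taxa.
enlarged canines: derived state 'no' in N and S only — synapomorphy for {N, S}.
reduced hind limbs (derived state 'no') is unique to S (autapomorphy; uninformative for grouping).
Most parsimonious ingroup topology: (U,((S,N),J)).
U is sister to the clade containing all other ingroup taxa, so it is the earliest-diverging (most basal) ingroup lineage.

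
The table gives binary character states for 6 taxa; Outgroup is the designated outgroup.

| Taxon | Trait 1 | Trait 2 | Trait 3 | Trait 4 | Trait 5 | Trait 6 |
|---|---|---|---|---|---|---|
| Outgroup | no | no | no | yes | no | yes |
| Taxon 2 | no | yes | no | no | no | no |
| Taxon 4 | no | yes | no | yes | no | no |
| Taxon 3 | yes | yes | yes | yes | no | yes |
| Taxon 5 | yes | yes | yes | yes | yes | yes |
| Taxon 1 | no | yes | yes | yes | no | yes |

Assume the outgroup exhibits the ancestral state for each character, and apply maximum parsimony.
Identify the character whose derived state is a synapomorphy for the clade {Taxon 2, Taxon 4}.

Trait 6

Character polarity is set by the outgroup: the derived state is whichever differs from the outgroup's state, so for Trait 4, Trait 6 the derived state is 'no', and for the remaining characters it is 'yes'.
Trait 1: derived state 'yes' in Taxon 3 and Taxon 5 only — synapomorphy for {Taxon 3, Taxon 5}.
Trait 2 (derived state 'yes') is shared by all ingroup taxa — unites the whole ingroup.
Trait 3: derived state 'yes' in Taxon 1, Taxon 3, and Taxon 5 only — synapomorphy for {Taxon 1, Taxon 3, Taxon 5}.
Trait 4 (derived state 'no') is unique to Taxon 2 (autapomorphy; uninformative for grouping).
Trait 5: derived state 'yes' in Taxon 5 only — an autapomorphy, so it tells us nothing about relationships among taxa.
Trait 6 (derived state 'no') is shared by Taxon 2 and Taxon 4 — a synapomorphy uniting that clade.
Most parsimonious ingroup topology: ((Taxon 2,Taxon 4),((Taxon 3,Taxon 5),Taxon 1)).
The clade {Taxon 2, Taxon 4} is supported by Trait 6: its derived state 'no' occurs in exactly those taxa and in no other taxon (including the outgroup).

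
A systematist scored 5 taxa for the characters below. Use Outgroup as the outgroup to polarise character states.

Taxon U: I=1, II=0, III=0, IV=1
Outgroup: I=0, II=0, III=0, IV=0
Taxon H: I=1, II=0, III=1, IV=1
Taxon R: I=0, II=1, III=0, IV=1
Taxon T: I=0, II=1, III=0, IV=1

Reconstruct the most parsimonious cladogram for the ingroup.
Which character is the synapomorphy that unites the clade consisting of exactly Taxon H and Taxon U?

I

The outgroup has state '0' for every character, so '1' is the derived state throughout.
Only Taxon H and Taxon U show the derived state '1' for I, supporting them as a clade.
II (derived state '1') is shared by Taxon R and Taxon T — a synapomorphy uniting that clade.
III (derived state '1') is unique to Taxon H (autapomorphy; uninformative for grouping).
IV (derived state '1') is shared by all ingroup taxa — unites the whole ingroup.
Most parsimonious ingroup topology: ((Taxon H,Taxon U),(Taxon T,Taxon R)).
The clade {Taxon H, Taxon U} is supported by I: its derived state '1' occurs in exactly those taxa and in no other taxon (including the outgroup).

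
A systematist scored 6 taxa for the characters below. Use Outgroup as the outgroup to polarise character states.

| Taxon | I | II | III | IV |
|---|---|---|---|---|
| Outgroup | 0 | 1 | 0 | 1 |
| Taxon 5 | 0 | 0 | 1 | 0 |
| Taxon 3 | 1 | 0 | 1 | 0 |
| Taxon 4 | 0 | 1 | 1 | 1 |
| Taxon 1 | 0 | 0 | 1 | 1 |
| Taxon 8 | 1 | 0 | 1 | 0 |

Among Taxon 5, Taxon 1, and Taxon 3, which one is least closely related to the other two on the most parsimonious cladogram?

Character polarity is set by the outgroup: the derived state is whichever differs from the outgroup's state, so for II, IV the derived state is '0', and for the remaining characters it is '1'.
Only Taxon 3 and Taxon 8 show the derived state '1' for I, supporting them as a clade.
II: derived state '0' in Taxon 1, Taxon 3, Taxon 5, and Taxon 8 only — synapomorphy for {Taxon 1, Taxon 3, Taxon 5, Taxon 8}.
All ingroup taxa share the derived state '1' for III; it defines the ingroup but does not resolve relationships within it.
Only Taxon 3, Taxon 5, and Taxon 8 show the derived state '0' for IV, supporting them as a clade.
Most parsimonious ingroup topology: (((Taxon 5,(Taxon 3,Taxon 8)),Taxon 1),Taxon 4).
Taxon 5 and Taxon 3 share a more recent common ancestor with each other than either does with Taxon 1, so Taxon 1 is the least closely related of the three.

Taxon 1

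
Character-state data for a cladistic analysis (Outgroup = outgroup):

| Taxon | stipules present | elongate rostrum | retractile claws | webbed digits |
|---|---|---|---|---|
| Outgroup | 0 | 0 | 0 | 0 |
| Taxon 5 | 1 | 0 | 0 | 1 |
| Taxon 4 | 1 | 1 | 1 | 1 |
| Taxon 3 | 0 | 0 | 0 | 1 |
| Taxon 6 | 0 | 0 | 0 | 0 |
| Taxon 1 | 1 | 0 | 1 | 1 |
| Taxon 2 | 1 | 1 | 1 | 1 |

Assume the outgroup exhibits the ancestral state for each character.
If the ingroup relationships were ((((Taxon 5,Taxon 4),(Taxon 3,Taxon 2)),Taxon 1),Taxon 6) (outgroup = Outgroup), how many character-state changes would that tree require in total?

Map each character onto ((((Taxon 5,Taxon 4),(Taxon 3,Taxon 2)),Taxon 1),Taxon 6) (rooted by Outgroup) and count the minimum state changes it requires (Fitch parsimony):
stipules present: 2; elongate rostrum: 2; retractile claws: 3; webbed digits: 1.
Total tree length = 8.

8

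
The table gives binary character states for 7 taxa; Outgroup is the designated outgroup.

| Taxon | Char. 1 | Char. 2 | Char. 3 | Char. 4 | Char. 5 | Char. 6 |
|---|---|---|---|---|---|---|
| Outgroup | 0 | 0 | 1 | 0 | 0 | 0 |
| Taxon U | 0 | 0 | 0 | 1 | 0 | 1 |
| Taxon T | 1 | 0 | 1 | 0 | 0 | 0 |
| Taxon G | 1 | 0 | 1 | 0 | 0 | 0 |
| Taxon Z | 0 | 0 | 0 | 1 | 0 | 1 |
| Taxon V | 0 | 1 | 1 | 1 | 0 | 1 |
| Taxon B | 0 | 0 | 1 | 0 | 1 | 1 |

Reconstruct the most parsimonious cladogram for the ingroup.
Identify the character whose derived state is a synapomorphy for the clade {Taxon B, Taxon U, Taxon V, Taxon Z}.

Char. 6

Character polarity is set by the outgroup: the derived state is whichever differs from the outgroup's state, so for Char. 3 the derived state is '0', and for the remaining characters it is '1'.
Char. 1: derived state '1' in Taxon G and Taxon T only — synapomorphy for {Taxon G, Taxon T}.
Char. 2 (derived state '1') is unique to Taxon V (autapomorphy; uninformative for grouping).
Char. 3: derived state '0' in Taxon U and Taxon Z only — synapomorphy for {Taxon U, Taxon Z}.
Only Taxon U, Taxon V, and Taxon Z show the derived state '1' for Char. 4, supporting them as a clade.
Char. 5: derived state '1' in Taxon B only — an autapomorphy, so it tells us nothing about relationships among taxa.
Only Taxon B, Taxon U, Taxon V, and Taxon Z show the derived state '1' for Char. 6, supporting them as a clade.
Most parsimonious ingroup topology: ((((Taxon U,Taxon Z),Taxon V),Taxon B),(Taxon T,Taxon G)).
The clade {Taxon B, Taxon U, Taxon V, Taxon Z} is supported by Char. 6: its derived state '1' occurs in exactly those taxa and in no other taxon (including the outgroup).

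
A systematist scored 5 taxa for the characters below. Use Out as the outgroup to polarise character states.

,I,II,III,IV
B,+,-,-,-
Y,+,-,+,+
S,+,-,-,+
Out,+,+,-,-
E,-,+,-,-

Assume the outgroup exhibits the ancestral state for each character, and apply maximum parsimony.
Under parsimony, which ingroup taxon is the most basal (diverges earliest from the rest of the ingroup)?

Character polarity is set by the outgroup: the derived state is whichever differs from the outgroup's state, so for I, II the derived state is '-', and for the remaining characters it is '+'.
I (derived state '-') is unique to E (autapomorphy; uninformative for grouping).
II (derived state '-') is shared by B, S, and Y — a synapomorphy uniting that clade.
III: derived state '+' in Y only — an autapomorphy, so it tells us nothing about relationships among taxa.
IV (derived state '+') is shared by S and Y — a synapomorphy uniting that clade.
Most parsimonious ingroup topology: ((B,(Y,S)),E).
E is sister to the clade containing all other ingroup taxa, so it is the earliest-diverging (most basal) ingroup lineage.

E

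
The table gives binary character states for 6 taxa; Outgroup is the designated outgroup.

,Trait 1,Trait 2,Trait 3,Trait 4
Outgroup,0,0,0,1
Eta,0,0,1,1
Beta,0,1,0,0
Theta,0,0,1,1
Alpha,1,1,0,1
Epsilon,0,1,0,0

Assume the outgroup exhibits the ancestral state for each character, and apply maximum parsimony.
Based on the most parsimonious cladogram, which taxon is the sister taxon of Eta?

Character polarity is set by the outgroup: the derived state is whichever differs from the outgroup's state, so for Trait 4 the derived state is '0', and for the remaining characters it is '1'.
Trait 1: derived state '1' in Alpha only — an autapomorphy, so it tells us nothing about relationships among taxa.
Trait 2: derived state '1' in Alpha, Beta, and Epsilon only — synapomorphy for {Alpha, Beta, Epsilon}.
Only Eta and Theta show the derived state '1' for Trait 3, supporting them as a clade.
Trait 4: derived state '0' in Beta and Epsilon only — synapomorphy for {Beta, Epsilon}.
Most parsimonious ingroup topology: ((Eta,Theta),((Beta,Epsilon),Alpha)).
Eta and Theta form a cherry on this tree, so they are sister taxa.

Theta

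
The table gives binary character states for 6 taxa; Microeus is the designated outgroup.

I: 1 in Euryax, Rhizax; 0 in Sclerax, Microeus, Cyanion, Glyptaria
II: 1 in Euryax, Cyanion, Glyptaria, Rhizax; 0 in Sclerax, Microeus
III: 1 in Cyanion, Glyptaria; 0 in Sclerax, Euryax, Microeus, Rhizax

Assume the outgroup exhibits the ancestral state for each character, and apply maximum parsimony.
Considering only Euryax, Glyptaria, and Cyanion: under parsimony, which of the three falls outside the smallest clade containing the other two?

Euryax

The outgroup has state '0' for every character, so '1' is the derived state throughout.
I (derived state '1') is shared by Euryax and Rhizax — a synapomorphy uniting that clade.
Only Cyanion, Euryax, Glyptaria, and Rhizax show the derived state '1' for II, supporting them as a clade.
III: derived state '1' in Cyanion and Glyptaria only — synapomorphy for {Cyanion, Glyptaria}.
Most parsimonious ingroup topology: (((Euryax,Rhizax),(Glyptaria,Cyanion)),Sclerax).
Glyptaria and Cyanion share a more recent common ancestor with each other than either does with Euryax, so Euryax is the least closely related of the three.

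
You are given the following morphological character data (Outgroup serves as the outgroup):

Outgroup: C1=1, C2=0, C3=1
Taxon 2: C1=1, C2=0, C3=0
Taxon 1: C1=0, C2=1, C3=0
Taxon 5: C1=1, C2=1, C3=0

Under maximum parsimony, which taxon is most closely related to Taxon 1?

Taxon 5

Character polarity is set by the outgroup: the derived state is whichever differs from the outgroup's state, so for C1, C3 the derived state is '0', and for the remaining characters it is '1'.
C1: derived state '0' in Taxon 1 only — an autapomorphy, so it tells us nothing about relationships among taxa.
C2: derived state '1' in Taxon 1 and Taxon 5 only — synapomorphy for {Taxon 1, Taxon 5}.
C3 (derived state '0') is shared by all ingroup taxa — unites the whole ingroup.
Most parsimonious ingroup topology: (Taxon 2,(Taxon 1,Taxon 5)).
Taxon 1 and Taxon 5 form a cherry on this tree, so they are sister taxa.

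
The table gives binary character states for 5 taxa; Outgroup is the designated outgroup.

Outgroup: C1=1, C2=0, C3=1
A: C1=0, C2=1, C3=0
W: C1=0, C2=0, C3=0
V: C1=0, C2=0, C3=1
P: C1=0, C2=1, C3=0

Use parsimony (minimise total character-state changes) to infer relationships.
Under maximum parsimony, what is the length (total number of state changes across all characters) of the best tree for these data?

3

Character polarity is set by the outgroup: the derived state is whichever differs from the outgroup's state, so for C1, C3 the derived state is '0', and for the remaining characters it is '1'.
C1 (derived state '0') is shared by all ingroup taxa — unites the whole ingroup.
C2: derived state '1' in A and P only — synapomorphy for {A, P}.
Only A, P, and W show the derived state '0' for C3, supporting them as a clade.
Most parsimonious ingroup topology: (((A,P),W),V).
Changes per character on this tree: C1: 1; C2: 1; C3: 1.
Total = 3.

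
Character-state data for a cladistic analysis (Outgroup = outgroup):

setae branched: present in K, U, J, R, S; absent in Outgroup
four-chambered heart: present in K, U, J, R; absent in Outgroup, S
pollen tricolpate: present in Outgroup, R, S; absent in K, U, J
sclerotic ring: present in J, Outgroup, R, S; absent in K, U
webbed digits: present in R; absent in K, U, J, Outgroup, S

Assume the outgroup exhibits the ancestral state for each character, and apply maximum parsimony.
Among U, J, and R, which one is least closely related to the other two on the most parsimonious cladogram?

R

Character polarity is set by the outgroup: the derived state is whichever differs from the outgroup's state, so for pollen tricolpate, sclerotic ring the derived state is 'absent', and for the remaining characters it is 'present'.
All ingroup taxa share the derived state 'present' for setae branched; it defines the ingroup but does not resolve relationships within it.
four-chambered heart: derived state 'present' in J, K, R, and U only — synapomorphy for {J, K, R, U}.
pollen tricolpate (derived state 'absent') is shared by J, K, and U — a synapomorphy uniting that clade.
Only K and U show the derived state 'absent' for sclerotic ring, supporting them as a clade.
webbed digits (derived state 'present') is unique to R (autapomorphy; uninformative for grouping).
Most parsimonious ingroup topology: ((R,(J,(K,U))),S).
J and U share a more recent common ancestor with each other than either does with R, so R is the least closely related of the three.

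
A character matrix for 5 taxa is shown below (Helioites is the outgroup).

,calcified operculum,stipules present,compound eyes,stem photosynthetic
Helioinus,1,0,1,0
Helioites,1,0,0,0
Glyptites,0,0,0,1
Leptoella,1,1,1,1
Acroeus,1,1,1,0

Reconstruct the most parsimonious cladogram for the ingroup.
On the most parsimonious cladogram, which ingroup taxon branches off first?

Character polarity is set by the outgroup: the derived state is whichever differs from the outgroup's state, so for calcified operculum the derived state is '0', and for the remaining characters it is '1'.
calcified operculum: derived state '0' in Glyptites only — an autapomorphy, so it tells us nothing about relationships among taxa.
stipules present: derived state '1' in Acroeus and Leptoella only — synapomorphy for {Acroeus, Leptoella}.
compound eyes: derived state '1' in Acroeus, Helioinus, and Leptoella only — synapomorphy for {Acroeus, Helioinus, Leptoella}.
stem photosynthetic groups Glyptites and Leptoella, which is incompatible with the clades supported by the remaining characters; treating it as convergent (homoplasy) costs fewer steps than any alternative tree.
Most parsimonious ingroup topology: (Glyptites,((Leptoella,Acroeus),Helioinus)).
Glyptites is sister to the clade containing all other ingroup taxa, so it is the earliest-diverging (most basal) ingroup lineage.

Glyptites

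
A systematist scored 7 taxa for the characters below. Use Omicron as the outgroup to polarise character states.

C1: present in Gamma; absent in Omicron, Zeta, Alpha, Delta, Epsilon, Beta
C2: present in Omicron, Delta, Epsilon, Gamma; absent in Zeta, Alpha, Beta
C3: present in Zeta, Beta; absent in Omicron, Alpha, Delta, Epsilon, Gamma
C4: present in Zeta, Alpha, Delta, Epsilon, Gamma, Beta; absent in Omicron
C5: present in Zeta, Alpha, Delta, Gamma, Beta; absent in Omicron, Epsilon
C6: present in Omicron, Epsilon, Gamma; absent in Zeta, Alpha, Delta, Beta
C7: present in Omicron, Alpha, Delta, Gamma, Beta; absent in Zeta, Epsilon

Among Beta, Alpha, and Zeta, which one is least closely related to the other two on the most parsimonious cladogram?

Character polarity is set by the outgroup: the derived state is whichever differs from the outgroup's state, so for C2, C6, C7 the derived state is 'absent', and for the remaining characters it is 'present'.
C1: derived state 'present' in Gamma only — an autapomorphy, so it tells us nothing about relationships among taxa.
C2 (derived state 'absent') is shared by Alpha, Beta, and Zeta — a synapomorphy uniting that clade.
C3 (derived state 'present') is shared by Beta and Zeta — a synapomorphy uniting that clade.
All ingroup taxa share the derived state 'present' for C4; it defines the ingroup but does not resolve relationships within it.
C5: derived state 'present' in Alpha, Beta, Delta, Gamma, and Zeta only — synapomorphy for {Alpha, Beta, Delta, Gamma, Zeta}.
C6 (derived state 'absent') is shared by Alpha, Beta, Delta, and Zeta — a synapomorphy uniting that clade.
C7 (state 'absent') occurs in Epsilon and Zeta but conflicts with the nesting implied by the other characters — most parsimoniously interpreted as homoplasy.
Most parsimonious ingroup topology: (((((Zeta,Beta),Alpha),Delta),Gamma),Epsilon).
Zeta and Beta share a more recent common ancestor with each other than either does with Alpha, so Alpha is the least closely related of the three.

Alpha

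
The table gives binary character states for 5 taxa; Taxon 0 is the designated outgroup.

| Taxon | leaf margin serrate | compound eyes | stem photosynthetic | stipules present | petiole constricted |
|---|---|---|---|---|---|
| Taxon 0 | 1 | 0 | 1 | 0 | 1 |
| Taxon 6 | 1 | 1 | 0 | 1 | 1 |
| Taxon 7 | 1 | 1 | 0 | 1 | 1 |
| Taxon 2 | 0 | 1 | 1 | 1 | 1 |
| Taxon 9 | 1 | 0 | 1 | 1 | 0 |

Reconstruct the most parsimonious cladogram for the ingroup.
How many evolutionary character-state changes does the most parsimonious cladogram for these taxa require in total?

Character polarity is set by the outgroup: the derived state is whichever differs from the outgroup's state, so for leaf margin serrate, stem photosynthetic, petiole constricted the derived state is '0', and for the remaining characters it is '1'.
leaf margin serrate (derived state '0') is unique to Taxon 2 (autapomorphy; uninformative for grouping).
compound eyes (derived state '1') is shared by Taxon 2, Taxon 6, and Taxon 7 — a synapomorphy uniting that clade.
Only Taxon 6 and Taxon 7 show the derived state '0' for stem photosynthetic, supporting them as a clade.
All ingroup taxa share the derived state '1' for stipules present; it defines the ingroup but does not resolve relationships within it.
petiole constricted: derived state '0' in Taxon 9 only — an autapomorphy, so it tells us nothing about relationships among taxa.
Most parsimonious ingroup topology: (((Taxon 6,Taxon 7),Taxon 2),Taxon 9).
Changes per character on this tree: leaf margin serrate: 1; compound eyes: 1; stem photosynthetic: 1; stipules present: 1; petiole constricted: 1.
Total = 5.

5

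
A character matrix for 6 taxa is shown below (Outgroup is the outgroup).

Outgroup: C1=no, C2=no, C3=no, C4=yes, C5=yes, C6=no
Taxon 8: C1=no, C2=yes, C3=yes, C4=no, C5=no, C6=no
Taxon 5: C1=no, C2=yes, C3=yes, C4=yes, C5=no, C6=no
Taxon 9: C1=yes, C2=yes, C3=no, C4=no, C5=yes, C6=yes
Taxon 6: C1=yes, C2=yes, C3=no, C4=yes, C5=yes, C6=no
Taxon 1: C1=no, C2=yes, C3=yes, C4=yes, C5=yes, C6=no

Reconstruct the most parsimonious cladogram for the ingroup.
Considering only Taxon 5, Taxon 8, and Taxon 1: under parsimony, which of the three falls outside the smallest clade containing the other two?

Character polarity is set by the outgroup: the derived state is whichever differs from the outgroup's state, so for C4, C5 the derived state is 'no', and for the remaining characters it is 'yes'.
C1 (derived state 'yes') is shared by Taxon 6 and Taxon 9 — a synapomorphy uniting that clade.
All ingroup taxa share the derived state 'yes' for C2; it defines the ingroup but does not resolve relationships within it.
C3 (derived state 'yes') is shared by Taxon 1, Taxon 5, and Taxon 8 — a synapomorphy uniting that clade.
C4 groups Taxon 8 and Taxon 9, which is incompatible with the clades supported by the remaining characters; treating it as convergent (homoplasy) costs fewer steps than any alternative tree.
C5: derived state 'no' in Taxon 5 and Taxon 8 only — synapomorphy for {Taxon 5, Taxon 8}.
C6: derived state 'yes' in Taxon 9 only — an autapomorphy, so it tells us nothing about relationships among taxa.
Most parsimonious ingroup topology: (((Taxon 8,Taxon 5),Taxon 1),(Taxon 9,Taxon 6)).
Taxon 8 and Taxon 5 share a more recent common ancestor with each other than either does with Taxon 1, so Taxon 1 is the least closely related of the three.

Taxon 1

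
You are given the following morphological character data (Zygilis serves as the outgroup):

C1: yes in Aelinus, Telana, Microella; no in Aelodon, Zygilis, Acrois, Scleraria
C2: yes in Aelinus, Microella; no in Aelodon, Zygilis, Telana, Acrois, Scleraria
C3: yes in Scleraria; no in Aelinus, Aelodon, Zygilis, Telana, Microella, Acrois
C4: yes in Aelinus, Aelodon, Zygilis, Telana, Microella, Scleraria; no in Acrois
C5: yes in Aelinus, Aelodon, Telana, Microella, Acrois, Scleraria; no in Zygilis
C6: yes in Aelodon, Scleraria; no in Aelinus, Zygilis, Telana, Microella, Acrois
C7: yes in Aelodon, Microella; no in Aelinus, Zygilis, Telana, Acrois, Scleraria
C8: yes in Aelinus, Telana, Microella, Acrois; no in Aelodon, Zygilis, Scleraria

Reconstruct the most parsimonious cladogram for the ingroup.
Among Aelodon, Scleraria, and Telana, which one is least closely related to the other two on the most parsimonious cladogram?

Character polarity is set by the outgroup: the derived state is whichever differs from the outgroup's state, so for C4 the derived state is 'no', and for the remaining characters it is 'yes'.
C1 (derived state 'yes') is shared by Aelinus, Microella, and Telana — a synapomorphy uniting that clade.
Only Aelinus and Microella show the derived state 'yes' for C2, supporting them as a clade.
C3 (derived state 'yes') is unique to Scleraria (autapomorphy; uninformative for grouping).
C4 (derived state 'no') is unique to Acrois (autapomorphy; uninformative for grouping).
C5 (derived state 'yes') is shared by all ingroup taxa — unites the whole ingroup.
C6 (derived state 'yes') is shared by Aelodon and Scleraria — a synapomorphy uniting that clade.
C7 (state 'yes') occurs in Aelodon and Microella but conflicts with the nesting implied by the other characters — most parsimoniously interpreted as homoplasy.
C8: derived state 'yes' in Acrois, Aelinus, Microella, and Telana only — synapomorphy for {Acrois, Aelinus, Microella, Telana}.
Most parsimonious ingroup topology: ((Aelodon,Scleraria),(((Aelinus,Microella),Telana),Acrois)).
Scleraria and Aelodon share a more recent common ancestor with each other than either does with Telana, so Telana is the least closely related of the three.

Telana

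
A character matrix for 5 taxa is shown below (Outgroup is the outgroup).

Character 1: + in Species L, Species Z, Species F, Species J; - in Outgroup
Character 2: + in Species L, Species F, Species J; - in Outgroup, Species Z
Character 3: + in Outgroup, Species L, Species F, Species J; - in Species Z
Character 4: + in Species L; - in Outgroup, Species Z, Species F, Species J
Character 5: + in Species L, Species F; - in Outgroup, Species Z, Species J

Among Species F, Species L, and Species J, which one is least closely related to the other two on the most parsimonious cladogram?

Species J

Character polarity is set by the outgroup: the derived state is whichever differs from the outgroup's state, so for Character 3 the derived state is '-', and for the remaining characters it is '+'.
Character 1 (derived state '+') is shared by all ingroup taxa — unites the whole ingroup.
Character 2: derived state '+' in Species F, Species J, and Species L only — synapomorphy for {Species F, Species J, Species L}.
Character 3: derived state '-' in Species Z only — an autapomorphy, so it tells us nothing about relationships among taxa.
Character 4: derived state '+' in Species L only — an autapomorphy, so it tells us nothing about relationships among taxa.
Character 5: derived state '+' in Species F and Species L only — synapomorphy for {Species F, Species L}.
Most parsimonious ingroup topology: (((Species F,Species L),Species J),Species Z).
Species F and Species L share a more recent common ancestor with each other than either does with Species J, so Species J is the least closely related of the three.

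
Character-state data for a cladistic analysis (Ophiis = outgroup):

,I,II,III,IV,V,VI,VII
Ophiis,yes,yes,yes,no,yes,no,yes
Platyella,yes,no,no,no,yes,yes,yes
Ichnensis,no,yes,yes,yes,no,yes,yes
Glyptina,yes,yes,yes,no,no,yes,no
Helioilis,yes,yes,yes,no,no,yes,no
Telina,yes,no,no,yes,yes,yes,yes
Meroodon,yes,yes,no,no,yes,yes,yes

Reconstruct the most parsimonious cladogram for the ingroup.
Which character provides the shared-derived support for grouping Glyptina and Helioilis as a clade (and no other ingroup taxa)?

VII

Character polarity is set by the outgroup: the derived state is whichever differs from the outgroup's state, so for I, II, III, V, VII the derived state is 'no', and for the remaining characters it is 'yes'.
I: derived state 'no' in Ichnensis only — an autapomorphy, so it tells us nothing about relationships among taxa.
Only Platyella and Telina show the derived state 'no' for II, supporting them as a clade.
Only Meroodon, Platyella, and Telina show the derived state 'no' for III, supporting them as a clade.
IV (state 'yes') occurs in Ichnensis and Telina but conflicts with the nesting implied by the other characters — most parsimoniously interpreted as homoplasy.
V: derived state 'no' in Glyptina, Helioilis, and Ichnensis only — synapomorphy for {Glyptina, Helioilis, Ichnensis}.
VI (derived state 'yes') is shared by all ingroup taxa — unites the whole ingroup.
VII (derived state 'no') is shared by Glyptina and Helioilis — a synapomorphy uniting that clade.
Most parsimonious ingroup topology: (((Platyella,Telina),Meroodon),(Ichnensis,(Glyptina,Helioilis))).
The clade {Glyptina, Helioilis} is supported by VII: its derived state 'no' occurs in exactly those taxa and in no other taxon (including the outgroup).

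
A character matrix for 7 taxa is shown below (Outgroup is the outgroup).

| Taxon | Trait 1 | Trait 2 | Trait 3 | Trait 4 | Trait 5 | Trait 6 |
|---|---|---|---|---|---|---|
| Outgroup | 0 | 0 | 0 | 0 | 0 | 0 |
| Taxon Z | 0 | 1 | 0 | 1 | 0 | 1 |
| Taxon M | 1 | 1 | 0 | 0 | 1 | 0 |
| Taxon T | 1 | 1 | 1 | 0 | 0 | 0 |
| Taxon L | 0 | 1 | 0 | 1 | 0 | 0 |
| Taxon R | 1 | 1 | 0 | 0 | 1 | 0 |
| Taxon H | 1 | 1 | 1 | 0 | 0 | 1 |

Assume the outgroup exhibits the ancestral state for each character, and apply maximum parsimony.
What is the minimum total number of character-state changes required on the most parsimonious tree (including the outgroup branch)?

7

The outgroup has state '0' for every character, so '1' is the derived state throughout.
Only Taxon H, Taxon M, Taxon R, and Taxon T show the derived state '1' for Trait 1, supporting them as a clade.
Trait 2 (derived state '1') is shared by all ingroup taxa — unites the whole ingroup.
Trait 3: derived state '1' in Taxon H and Taxon T only — synapomorphy for {Taxon H, Taxon T}.
Trait 4 (derived state '1') is shared by Taxon L and Taxon Z — a synapomorphy uniting that clade.
Trait 5: derived state '1' in Taxon M and Taxon R only — synapomorphy for {Taxon M, Taxon R}.
Trait 6 (state '1') occurs in Taxon H and Taxon Z but conflicts with the nesting implied by the other characters — most parsimoniously interpreted as homoplasy.
Most parsimonious ingroup topology: ((Taxon Z,Taxon L),((Taxon M,Taxon R),(Taxon T,Taxon H))).
Changes per character on this tree: Trait 1: 1; Trait 2: 1; Trait 3: 1; Trait 4: 1; Trait 5: 1; Trait 6: 2.
Total = 7.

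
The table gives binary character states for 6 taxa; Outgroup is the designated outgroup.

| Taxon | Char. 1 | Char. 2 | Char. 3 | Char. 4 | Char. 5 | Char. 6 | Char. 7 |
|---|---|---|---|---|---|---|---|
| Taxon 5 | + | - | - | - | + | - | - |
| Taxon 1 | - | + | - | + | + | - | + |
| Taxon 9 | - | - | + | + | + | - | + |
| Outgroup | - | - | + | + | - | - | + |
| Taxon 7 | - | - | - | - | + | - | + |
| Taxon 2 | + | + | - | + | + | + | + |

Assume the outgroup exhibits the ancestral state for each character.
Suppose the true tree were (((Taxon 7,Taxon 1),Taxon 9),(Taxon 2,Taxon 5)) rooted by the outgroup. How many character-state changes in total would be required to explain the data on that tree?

Map each character onto (((Taxon 7,Taxon 1),Taxon 9),(Taxon 2,Taxon 5)) (rooted by Outgroup) and count the minimum state changes it requires (Fitch parsimony):
Char. 1: 1; Char. 2: 2; Char. 3: 2; Char. 4: 2; Char. 5: 1; Char. 6: 1; Char. 7: 1.
Total tree length = 10.

10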